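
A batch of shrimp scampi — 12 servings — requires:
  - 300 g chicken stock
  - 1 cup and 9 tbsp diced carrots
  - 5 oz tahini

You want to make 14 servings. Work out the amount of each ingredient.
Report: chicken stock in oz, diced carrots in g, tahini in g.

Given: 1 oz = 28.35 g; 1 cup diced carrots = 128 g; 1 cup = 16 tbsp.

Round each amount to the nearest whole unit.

chicken stock: 12 oz; diced carrots: 233 g; tahini: 165 g

Scaling factor: 14/12 = 7/6.
chicken stock: 300 g × 7/6 ÷ 28.35 g/oz ≈ 12 oz
diced carrots: (1 cup + 9 tbsp = 1.5625 cup) × 7/6 × 128 g/cup ≈ 233 g
tahini: 5 oz × 7/6 × 28.35 g/oz ≈ 165 g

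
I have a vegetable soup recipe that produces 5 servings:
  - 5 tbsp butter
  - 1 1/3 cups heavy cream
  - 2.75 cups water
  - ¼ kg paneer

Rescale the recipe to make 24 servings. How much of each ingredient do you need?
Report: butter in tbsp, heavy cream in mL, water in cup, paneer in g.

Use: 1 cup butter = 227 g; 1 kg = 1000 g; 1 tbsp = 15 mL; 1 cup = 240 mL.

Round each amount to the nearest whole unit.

butter: 24 tbsp; heavy cream: 1536 mL; water: 13 cup; paneer: 1200 g

Scaling factor: 24/5 = 4.8.
butter: 5 tbsp × 24/5 = 24 tbsp
heavy cream: 4/3 cup × 24/5 × 240 mL/cup = 1536 mL
water: 2.75 cup × 24/5 ≈ 13 cup
paneer: 0.25 kg × 24/5 × 1000 g/kg = 1200 g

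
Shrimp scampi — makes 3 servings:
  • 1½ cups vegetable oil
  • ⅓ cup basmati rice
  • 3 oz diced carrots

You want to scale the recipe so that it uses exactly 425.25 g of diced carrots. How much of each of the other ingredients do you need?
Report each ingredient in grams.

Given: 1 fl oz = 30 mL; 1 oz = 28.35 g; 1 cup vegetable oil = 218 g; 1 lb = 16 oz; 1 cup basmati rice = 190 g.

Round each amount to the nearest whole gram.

vegetable oil: 1635 g; basmati rice: 317 g

The original recipe has 85.05 g of diced carrots, so the scaling factor is 425.25 ÷ 85.05 = 5.
vegetable oil: 1.5 cup × 5 × 218 g/cup = 1635 g
basmati rice: 1/3 cup × 5 × 190 g/cup ≈ 317 g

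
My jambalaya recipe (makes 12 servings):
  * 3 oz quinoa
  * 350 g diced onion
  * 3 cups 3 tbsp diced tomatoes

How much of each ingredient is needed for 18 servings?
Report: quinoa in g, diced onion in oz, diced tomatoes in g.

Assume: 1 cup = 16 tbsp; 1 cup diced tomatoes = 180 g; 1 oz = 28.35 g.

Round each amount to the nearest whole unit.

quinoa: 128 g; diced onion: 19 oz; diced tomatoes: 861 g

Scaling factor: 18/12 = 3/2 = 1.5.
quinoa: 3 oz × 3/2 × 28.35 g/oz ≈ 128 g
diced onion: 350 g × 3/2 ÷ 28.35 g/oz ≈ 19 oz
diced tomatoes: (3 cup + 3 tbsp = 3.1875 cup) × 3/2 × 180 g/cup ≈ 861 g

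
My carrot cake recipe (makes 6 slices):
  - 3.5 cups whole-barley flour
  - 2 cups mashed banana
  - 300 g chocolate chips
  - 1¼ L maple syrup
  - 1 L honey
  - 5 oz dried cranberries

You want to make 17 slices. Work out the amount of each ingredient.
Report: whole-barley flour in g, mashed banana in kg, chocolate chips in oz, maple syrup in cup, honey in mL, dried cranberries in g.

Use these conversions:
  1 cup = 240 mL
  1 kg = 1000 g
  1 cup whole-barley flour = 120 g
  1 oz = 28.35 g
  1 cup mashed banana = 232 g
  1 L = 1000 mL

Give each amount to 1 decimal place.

whole-barley flour: 1190.0 g; mashed banana: 1.3 kg; chocolate chips: 30.0 oz; maple syrup: 14.8 cup; honey: 2833.3 mL; dried cranberries: 401.6 g

Scaling factor: 17/6.
whole-barley flour: 3.5 cup × 17/6 × 120 g/cup = 1190.0 g
mashed banana: 2 cup × 17/6 × 232 g/cup ÷ 1000 g/kg ≈ 1.3 kg
chocolate chips: 300 g × 17/6 ÷ 28.35 g/oz ≈ 30.0 oz
maple syrup: 1.25 L × 17/6 × 1000 mL/L ÷ 240 mL/cup ≈ 14.8 cup
honey: 1 L × 17/6 × 1000 mL/L ≈ 2833.3 mL
dried cranberries: 5 oz × 17/6 × 28.35 g/oz ≈ 401.6 g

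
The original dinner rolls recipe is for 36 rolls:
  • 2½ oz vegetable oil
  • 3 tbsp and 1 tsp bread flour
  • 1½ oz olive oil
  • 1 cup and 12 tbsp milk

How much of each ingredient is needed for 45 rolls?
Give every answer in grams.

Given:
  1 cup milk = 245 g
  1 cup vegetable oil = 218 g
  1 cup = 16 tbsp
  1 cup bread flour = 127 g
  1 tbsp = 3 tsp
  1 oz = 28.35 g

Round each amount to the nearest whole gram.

Scaling factor: 45/36 = 5/4 = 1.25.
vegetable oil: 2.5 oz × 5/4 × 28.35 g/oz ≈ 89 g
bread flour: (3 tbsp + 1 tsp = 10/3 tbsp) × 5/4 ÷ 16 tbsp/cup × 127 g/cup ≈ 33 g
olive oil: 1.5 oz × 5/4 × 28.35 g/oz ≈ 53 g
milk: (1 cup + 12 tbsp = 1.75 cup) × 5/4 × 245 g/cup ≈ 536 g

vegetable oil: 89 g; bread flour: 33 g; olive oil: 53 g; milk: 536 g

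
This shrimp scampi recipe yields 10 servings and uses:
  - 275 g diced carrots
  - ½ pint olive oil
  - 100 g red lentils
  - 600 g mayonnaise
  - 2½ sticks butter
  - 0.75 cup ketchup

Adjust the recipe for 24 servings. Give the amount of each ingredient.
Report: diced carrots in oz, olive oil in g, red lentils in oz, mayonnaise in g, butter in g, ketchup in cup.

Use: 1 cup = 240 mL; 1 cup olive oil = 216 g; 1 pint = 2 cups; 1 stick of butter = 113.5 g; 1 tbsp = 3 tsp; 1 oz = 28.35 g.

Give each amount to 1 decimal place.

diced carrots: 23.3 oz; olive oil: 518.4 g; red lentils: 8.5 oz; mayonnaise: 1440.0 g; butter: 681.0 g; ketchup: 1.8 cup

Scaling factor: 24/10 = 12/5 = 2.4.
diced carrots: 275 g × 12/5 ÷ 28.35 g/oz ≈ 23.3 oz
olive oil: 0.5 pint × 12/5 × 2 cup/pint × 216 g/cup = 518.4 g
red lentils: 100 g × 12/5 ÷ 28.35 g/oz ≈ 8.5 oz
mayonnaise: 600 g × 12/5 = 1440.0 g
butter: 2.5 stick × 12/5 × 113.5 g/stick = 681.0 g
ketchup: 0.75 cup × 12/5 = 1.8 cup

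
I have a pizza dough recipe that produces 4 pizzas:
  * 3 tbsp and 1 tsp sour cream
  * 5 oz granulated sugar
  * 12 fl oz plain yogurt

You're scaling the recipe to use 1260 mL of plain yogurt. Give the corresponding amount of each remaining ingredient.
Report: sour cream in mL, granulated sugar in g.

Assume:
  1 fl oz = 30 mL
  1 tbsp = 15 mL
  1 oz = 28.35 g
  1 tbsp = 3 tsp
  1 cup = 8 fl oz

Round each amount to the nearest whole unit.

The original recipe has 360 mL of plain yogurt, so the scaling factor is 1260 ÷ 360 = 7/2 = 3.5.
sour cream: (3 tbsp + 1 tsp = 10/3 tbsp) × 7/2 × 15 mL/tbsp = 175 mL
granulated sugar: 5 oz × 7/2 × 28.35 g/oz ≈ 496 g

sour cream: 175 mL; granulated sugar: 496 g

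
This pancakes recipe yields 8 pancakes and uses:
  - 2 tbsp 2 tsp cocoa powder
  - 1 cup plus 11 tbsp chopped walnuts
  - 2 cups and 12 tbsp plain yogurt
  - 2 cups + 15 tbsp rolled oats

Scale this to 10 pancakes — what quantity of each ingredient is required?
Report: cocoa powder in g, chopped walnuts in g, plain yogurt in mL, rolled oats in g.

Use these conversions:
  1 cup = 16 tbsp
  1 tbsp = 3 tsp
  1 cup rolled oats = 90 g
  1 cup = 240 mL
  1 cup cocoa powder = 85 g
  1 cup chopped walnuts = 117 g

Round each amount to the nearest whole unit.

Scaling factor: 10/8 = 5/4 = 1.25.
cocoa powder: (2 tbsp + 2 tsp = 8/3 tbsp) × 5/4 ÷ 16 tbsp/cup × 85 g/cup ≈ 18 g
chopped walnuts: (1 cup + 11 tbsp = 1.6875 cup) × 5/4 × 117 g/cup ≈ 247 g
plain yogurt: (2 cup + 12 tbsp = 2.75 cup) × 5/4 × 240 mL/cup = 825 mL
rolled oats: (2 cup + 15 tbsp = 2.9375 cup) × 5/4 × 90 g/cup ≈ 330 g

cocoa powder: 18 g; chopped walnuts: 247 g; plain yogurt: 825 mL; rolled oats: 330 g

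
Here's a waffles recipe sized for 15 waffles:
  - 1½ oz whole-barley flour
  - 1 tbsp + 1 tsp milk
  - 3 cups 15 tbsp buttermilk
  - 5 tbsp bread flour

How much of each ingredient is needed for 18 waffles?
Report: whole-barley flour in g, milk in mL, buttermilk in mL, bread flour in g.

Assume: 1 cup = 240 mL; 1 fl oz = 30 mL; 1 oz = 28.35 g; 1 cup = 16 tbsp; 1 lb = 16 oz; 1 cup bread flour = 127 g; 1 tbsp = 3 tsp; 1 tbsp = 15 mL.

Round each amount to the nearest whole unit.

Scaling factor: 18/15 = 6/5 = 1.2.
whole-barley flour: 1.5 oz × 6/5 × 28.35 g/oz ≈ 51 g
milk: (1 tbsp + 1 tsp = 4/3 tbsp) × 6/5 × 15 mL/tbsp = 24 mL
buttermilk: (3 cup + 15 tbsp = 3.9375 cup) × 6/5 × 240 mL/cup = 1134 mL
bread flour: 5 tbsp × 6/5 ÷ 16 tbsp/cup × 127 g/cup ≈ 48 g

whole-barley flour: 51 g; milk: 24 mL; buttermilk: 1134 mL; bread flour: 48 g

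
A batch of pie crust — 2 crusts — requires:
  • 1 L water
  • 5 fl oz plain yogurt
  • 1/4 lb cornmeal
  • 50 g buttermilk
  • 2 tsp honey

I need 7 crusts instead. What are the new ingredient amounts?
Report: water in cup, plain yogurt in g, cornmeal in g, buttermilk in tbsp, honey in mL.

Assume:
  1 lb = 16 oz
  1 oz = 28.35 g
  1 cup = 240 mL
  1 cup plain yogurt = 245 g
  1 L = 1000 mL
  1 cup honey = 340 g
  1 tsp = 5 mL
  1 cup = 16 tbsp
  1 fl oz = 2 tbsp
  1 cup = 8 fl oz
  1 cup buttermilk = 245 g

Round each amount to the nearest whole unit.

water: 15 cup; plain yogurt: 536 g; cornmeal: 397 g; buttermilk: 11 tbsp; honey: 35 mL

Scaling factor: 7/2 = 3.5.
water: 1 L × 7/2 × 1000 mL/L ÷ 240 mL/cup ≈ 15 cup
plain yogurt: 5 fl oz × 7/2 ÷ 8 fl oz/cup × 245 g/cup ≈ 536 g
cornmeal: 0.25 lb × 7/2 × 16 oz/lb × 28.35 g/oz ≈ 397 g
buttermilk: 50 g × 7/2 ÷ 245 g/cup × 16 tbsp/cup ≈ 11 tbsp
honey: 2 tsp × 7/2 × 5 mL/tsp = 35 mL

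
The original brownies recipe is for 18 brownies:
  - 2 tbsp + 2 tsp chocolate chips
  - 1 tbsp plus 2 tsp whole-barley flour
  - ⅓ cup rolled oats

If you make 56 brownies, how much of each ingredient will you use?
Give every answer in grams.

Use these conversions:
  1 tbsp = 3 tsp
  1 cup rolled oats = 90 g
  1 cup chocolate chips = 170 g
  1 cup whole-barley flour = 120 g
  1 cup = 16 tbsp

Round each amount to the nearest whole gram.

Scaling factor: 56/18 = 28/9.
chocolate chips: (2 tbsp + 2 tsp = 8/3 tbsp) × 28/9 ÷ 16 tbsp/cup × 170 g/cup ≈ 88 g
whole-barley flour: (1 tbsp + 2 tsp = 5/3 tbsp) × 28/9 ÷ 16 tbsp/cup × 120 g/cup ≈ 39 g
rolled oats: 1/3 cup × 28/9 × 90 g/cup ≈ 93 g

chocolate chips: 88 g; whole-barley flour: 39 g; rolled oats: 93 g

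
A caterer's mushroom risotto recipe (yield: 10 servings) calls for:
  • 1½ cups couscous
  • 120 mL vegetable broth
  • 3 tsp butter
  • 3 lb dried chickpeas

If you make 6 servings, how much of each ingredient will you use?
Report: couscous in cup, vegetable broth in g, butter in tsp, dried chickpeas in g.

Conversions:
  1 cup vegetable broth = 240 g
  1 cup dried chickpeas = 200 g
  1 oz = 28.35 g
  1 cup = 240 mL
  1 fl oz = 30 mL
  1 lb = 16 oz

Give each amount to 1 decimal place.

couscous: 0.9 cup; vegetable broth: 72.0 g; butter: 1.8 tsp; dried chickpeas: 816.5 g

Scaling factor: 6/10 = 3/5 = 0.6.
couscous: 1.5 cup × 3/5 = 0.9 cup
vegetable broth: 120 mL × 3/5 ÷ 240 mL/cup × 240 g/cup = 72.0 g
butter: 3 tsp × 3/5 = 1.8 tsp
dried chickpeas: 3 lb × 3/5 × 16 oz/lb × 28.35 g/oz ≈ 816.5 g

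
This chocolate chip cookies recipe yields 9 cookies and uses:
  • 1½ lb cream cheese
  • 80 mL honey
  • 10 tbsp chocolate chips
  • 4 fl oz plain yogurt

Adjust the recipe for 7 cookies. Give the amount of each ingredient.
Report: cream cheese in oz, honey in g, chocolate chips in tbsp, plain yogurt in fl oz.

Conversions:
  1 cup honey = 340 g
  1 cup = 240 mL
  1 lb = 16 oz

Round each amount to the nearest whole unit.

Scaling factor: 7/9.
cream cheese: 1.5 lb × 7/9 × 16 oz/lb ≈ 19 oz
honey: 80 mL × 7/9 ÷ 240 mL/cup × 340 g/cup ≈ 88 g
chocolate chips: 10 tbsp × 7/9 ≈ 8 tbsp
plain yogurt: 4 fl oz × 7/9 ≈ 3 fl oz

cream cheese: 19 oz; honey: 88 g; chocolate chips: 8 tbsp; plain yogurt: 3 fl oz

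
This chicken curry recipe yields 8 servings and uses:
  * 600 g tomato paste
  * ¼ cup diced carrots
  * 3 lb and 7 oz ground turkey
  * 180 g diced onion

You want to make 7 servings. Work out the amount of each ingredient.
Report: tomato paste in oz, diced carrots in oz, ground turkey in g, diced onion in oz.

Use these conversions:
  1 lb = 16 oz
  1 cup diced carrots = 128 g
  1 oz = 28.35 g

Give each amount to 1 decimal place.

Scaling factor: 7/8 = 0.875.
tomato paste: 600 g × 7/8 ÷ 28.35 g/oz ≈ 18.5 oz
diced carrots: 0.25 cup × 7/8 × 128 g/cup ÷ 28.35 g/oz ≈ 1.0 oz
ground turkey: (3 lb + 7 oz = 3.4375 lb) × 7/8 × 16 oz/lb × 28.35 g/oz ≈ 1364.3 g
diced onion: 180 g × 7/8 ÷ 28.35 g/oz ≈ 5.6 oz

tomato paste: 18.5 oz; diced carrots: 1.0 oz; ground turkey: 1364.3 g; diced onion: 5.6 oz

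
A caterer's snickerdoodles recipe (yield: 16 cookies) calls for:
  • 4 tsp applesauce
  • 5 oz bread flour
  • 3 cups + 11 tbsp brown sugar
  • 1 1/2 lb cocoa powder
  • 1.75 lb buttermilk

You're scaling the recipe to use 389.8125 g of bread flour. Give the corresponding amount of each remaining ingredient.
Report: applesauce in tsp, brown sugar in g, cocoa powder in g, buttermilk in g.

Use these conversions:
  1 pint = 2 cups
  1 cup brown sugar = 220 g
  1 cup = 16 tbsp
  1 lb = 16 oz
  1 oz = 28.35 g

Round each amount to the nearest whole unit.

The original recipe has 141.75 g of bread flour, so the scaling factor is 389.8125 ÷ 141.75 = 11/4 = 2.75.
applesauce: 4 tsp × 11/4 = 11 tsp
brown sugar: (3 cup + 11 tbsp = 3.6875 cup) × 11/4 × 220 g/cup ≈ 2231 g
cocoa powder: 1.5 lb × 11/4 × 16 oz/lb × 28.35 g/oz ≈ 1871 g
buttermilk: 1.75 lb × 11/4 × 16 oz/lb × 28.35 g/oz ≈ 2183 g

applesauce: 11 tsp; brown sugar: 2231 g; cocoa powder: 1871 g; buttermilk: 2183 g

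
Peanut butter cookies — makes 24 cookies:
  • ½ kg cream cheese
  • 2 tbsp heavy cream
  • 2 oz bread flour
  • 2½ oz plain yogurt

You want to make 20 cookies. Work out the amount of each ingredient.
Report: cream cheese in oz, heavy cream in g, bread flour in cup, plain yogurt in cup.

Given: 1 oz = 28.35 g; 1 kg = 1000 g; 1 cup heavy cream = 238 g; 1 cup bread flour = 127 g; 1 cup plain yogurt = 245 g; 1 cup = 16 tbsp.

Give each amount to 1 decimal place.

Scaling factor: 20/24 = 5/6.
cream cheese: 0.5 kg × 5/6 × 1000 g/kg ÷ 28.35 g/oz ≈ 14.7 oz
heavy cream: 2 tbsp × 5/6 ÷ 16 tbsp/cup × 238 g/cup ≈ 24.8 g
bread flour: 2 oz × 5/6 × 28.35 g/oz ÷ 127 g/cup ≈ 0.4 cup
plain yogurt: 2.5 oz × 5/6 × 28.35 g/oz ÷ 245 g/cup ≈ 0.2 cup

cream cheese: 14.7 oz; heavy cream: 24.8 g; bread flour: 0.4 cup; plain yogurt: 0.2 cup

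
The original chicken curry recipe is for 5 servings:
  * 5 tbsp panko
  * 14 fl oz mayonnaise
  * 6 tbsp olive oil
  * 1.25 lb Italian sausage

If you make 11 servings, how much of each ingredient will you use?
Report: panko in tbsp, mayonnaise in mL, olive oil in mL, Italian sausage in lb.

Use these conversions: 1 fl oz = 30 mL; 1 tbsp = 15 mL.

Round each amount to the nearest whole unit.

Scaling factor: 11/5 = 2.2.
panko: 5 tbsp × 11/5 = 11 tbsp
mayonnaise: 14 fl oz × 11/5 × 30 mL/fl oz = 924 mL
olive oil: 6 tbsp × 11/5 × 15 mL/tbsp = 198 mL
Italian sausage: 1.25 lb × 11/5 ≈ 3 lb

panko: 11 tbsp; mayonnaise: 924 mL; olive oil: 198 mL; Italian sausage: 3 lb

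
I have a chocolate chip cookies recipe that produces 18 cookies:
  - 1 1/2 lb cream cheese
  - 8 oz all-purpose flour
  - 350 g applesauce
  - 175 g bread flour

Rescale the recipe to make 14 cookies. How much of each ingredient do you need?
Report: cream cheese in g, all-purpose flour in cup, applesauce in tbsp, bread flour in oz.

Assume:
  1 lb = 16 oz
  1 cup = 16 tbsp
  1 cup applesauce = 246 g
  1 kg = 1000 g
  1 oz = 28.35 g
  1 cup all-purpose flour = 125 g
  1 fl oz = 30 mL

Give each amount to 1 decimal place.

cream cheese: 529.2 g; all-purpose flour: 1.4 cup; applesauce: 17.7 tbsp; bread flour: 4.8 oz

Scaling factor: 14/18 = 7/9.
cream cheese: 1.5 lb × 7/9 × 16 oz/lb × 28.35 g/oz = 529.2 g
all-purpose flour: 8 oz × 7/9 × 28.35 g/oz ÷ 125 g/cup ≈ 1.4 cup
applesauce: 350 g × 7/9 ÷ 246 g/cup × 16 tbsp/cup ≈ 17.7 tbsp
bread flour: 175 g × 7/9 ÷ 28.35 g/oz ≈ 4.8 oz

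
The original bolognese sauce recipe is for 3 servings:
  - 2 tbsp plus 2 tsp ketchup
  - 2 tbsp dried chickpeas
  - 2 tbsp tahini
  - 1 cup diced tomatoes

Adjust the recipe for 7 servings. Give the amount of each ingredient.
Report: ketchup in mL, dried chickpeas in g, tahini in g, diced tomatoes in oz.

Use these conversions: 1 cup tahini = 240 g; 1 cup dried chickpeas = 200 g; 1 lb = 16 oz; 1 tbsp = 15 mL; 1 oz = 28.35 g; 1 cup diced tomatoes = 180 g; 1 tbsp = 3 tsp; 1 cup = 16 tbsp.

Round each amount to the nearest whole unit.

ketchup: 93 mL; dried chickpeas: 58 g; tahini: 70 g; diced tomatoes: 15 oz

Scaling factor: 7/3.
ketchup: (2 tbsp + 2 tsp = 8/3 tbsp) × 7/3 × 15 mL/tbsp ≈ 93 mL
dried chickpeas: 2 tbsp × 7/3 ÷ 16 tbsp/cup × 200 g/cup ≈ 58 g
tahini: 2 tbsp × 7/3 ÷ 16 tbsp/cup × 240 g/cup = 70 g
diced tomatoes: 1 cup × 7/3 × 180 g/cup ÷ 28.35 g/oz ≈ 15 oz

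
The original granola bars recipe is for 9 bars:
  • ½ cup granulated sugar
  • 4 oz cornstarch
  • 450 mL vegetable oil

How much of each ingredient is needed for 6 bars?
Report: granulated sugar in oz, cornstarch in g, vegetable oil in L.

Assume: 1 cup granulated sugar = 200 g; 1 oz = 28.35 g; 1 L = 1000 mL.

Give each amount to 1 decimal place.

granulated sugar: 2.4 oz; cornstarch: 75.6 g; vegetable oil: 0.3 L

Scaling factor: 6/9 = 2/3.
granulated sugar: 0.5 cup × 2/3 × 200 g/cup ÷ 28.35 g/oz ≈ 2.4 oz
cornstarch: 4 oz × 2/3 × 28.35 g/oz = 75.6 g
vegetable oil: 450 mL × 2/3 ÷ 1000 mL/L = 0.3 L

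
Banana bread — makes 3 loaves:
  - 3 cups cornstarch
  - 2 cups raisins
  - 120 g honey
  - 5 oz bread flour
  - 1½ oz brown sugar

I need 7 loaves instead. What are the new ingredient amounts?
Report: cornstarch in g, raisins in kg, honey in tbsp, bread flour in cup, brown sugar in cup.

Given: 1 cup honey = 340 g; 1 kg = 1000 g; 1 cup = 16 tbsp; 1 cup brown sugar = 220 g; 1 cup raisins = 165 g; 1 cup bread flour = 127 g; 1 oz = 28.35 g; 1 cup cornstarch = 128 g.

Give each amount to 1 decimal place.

Scaling factor: 7/3.
cornstarch: 3 cup × 7/3 × 128 g/cup = 896.0 g
raisins: 2 cup × 7/3 × 165 g/cup ÷ 1000 g/kg ≈ 0.8 kg
honey: 120 g × 7/3 ÷ 340 g/cup × 16 tbsp/cup ≈ 13.2 tbsp
bread flour: 5 oz × 7/3 × 28.35 g/oz ÷ 127 g/cup ≈ 2.6 cup
brown sugar: 1.5 oz × 7/3 × 28.35 g/oz ÷ 220 g/cup ≈ 0.5 cup

cornstarch: 896.0 g; raisins: 0.8 kg; honey: 13.2 tbsp; bread flour: 2.6 cup; brown sugar: 0.5 cup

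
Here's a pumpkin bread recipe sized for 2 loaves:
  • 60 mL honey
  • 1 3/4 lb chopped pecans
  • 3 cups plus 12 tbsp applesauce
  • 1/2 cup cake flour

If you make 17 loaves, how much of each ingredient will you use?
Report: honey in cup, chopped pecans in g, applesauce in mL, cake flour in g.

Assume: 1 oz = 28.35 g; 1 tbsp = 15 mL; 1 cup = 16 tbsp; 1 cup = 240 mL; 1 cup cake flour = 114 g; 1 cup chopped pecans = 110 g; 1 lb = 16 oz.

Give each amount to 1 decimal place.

Scaling factor: 17/2 = 8.5.
honey: 60 mL × 17/2 ÷ 240 mL/cup ≈ 2.1 cup
chopped pecans: 1.75 lb × 17/2 × 16 oz/lb × 28.35 g/oz = 6747.3 g
applesauce: (3 cup + 12 tbsp = 3.75 cup) × 17/2 × 240 mL/cup = 7650.0 mL
cake flour: 0.5 cup × 17/2 × 114 g/cup = 484.5 g

honey: 2.1 cup; chopped pecans: 6747.3 g; applesauce: 7650.0 mL; cake flour: 484.5 g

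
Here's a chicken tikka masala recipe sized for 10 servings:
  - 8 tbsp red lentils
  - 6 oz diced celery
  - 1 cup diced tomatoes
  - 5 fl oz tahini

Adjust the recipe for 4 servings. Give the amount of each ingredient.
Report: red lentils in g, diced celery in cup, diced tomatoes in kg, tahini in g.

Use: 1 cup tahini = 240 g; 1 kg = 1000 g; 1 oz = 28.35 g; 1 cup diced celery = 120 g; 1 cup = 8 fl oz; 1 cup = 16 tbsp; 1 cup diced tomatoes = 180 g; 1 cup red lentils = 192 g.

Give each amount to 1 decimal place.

red lentils: 38.4 g; diced celery: 0.6 cup; diced tomatoes: 0.1 kg; tahini: 60.0 g

Scaling factor: 4/10 = 2/5 = 0.4.
red lentils: 8 tbsp × 2/5 ÷ 16 tbsp/cup × 192 g/cup = 38.4 g
diced celery: 6 oz × 2/5 × 28.35 g/oz ÷ 120 g/cup ≈ 0.6 cup
diced tomatoes: 1 cup × 2/5 × 180 g/cup ÷ 1000 g/kg ≈ 0.1 kg
tahini: 5 fl oz × 2/5 ÷ 8 fl oz/cup × 240 g/cup = 60.0 g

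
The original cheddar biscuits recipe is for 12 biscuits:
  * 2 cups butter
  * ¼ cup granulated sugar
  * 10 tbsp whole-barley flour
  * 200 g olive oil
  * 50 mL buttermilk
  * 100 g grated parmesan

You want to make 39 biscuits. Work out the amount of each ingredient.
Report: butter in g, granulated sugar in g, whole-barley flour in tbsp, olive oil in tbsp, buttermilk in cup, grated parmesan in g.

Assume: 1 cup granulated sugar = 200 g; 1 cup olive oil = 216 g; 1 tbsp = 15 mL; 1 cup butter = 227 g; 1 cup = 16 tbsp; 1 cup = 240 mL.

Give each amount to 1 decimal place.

butter: 1475.5 g; granulated sugar: 162.5 g; whole-barley flour: 32.5 tbsp; olive oil: 48.1 tbsp; buttermilk: 0.7 cup; grated parmesan: 325.0 g

Scaling factor: 39/12 = 13/4 = 3.25.
butter: 2 cup × 13/4 × 227 g/cup = 1475.5 g
granulated sugar: 0.25 cup × 13/4 × 200 g/cup = 162.5 g
whole-barley flour: 10 tbsp × 13/4 = 32.5 tbsp
olive oil: 200 g × 13/4 ÷ 216 g/cup × 16 tbsp/cup ≈ 48.1 tbsp
buttermilk: 50 mL × 13/4 ÷ 240 mL/cup ≈ 0.7 cup
grated parmesan: 100 g × 13/4 = 325.0 g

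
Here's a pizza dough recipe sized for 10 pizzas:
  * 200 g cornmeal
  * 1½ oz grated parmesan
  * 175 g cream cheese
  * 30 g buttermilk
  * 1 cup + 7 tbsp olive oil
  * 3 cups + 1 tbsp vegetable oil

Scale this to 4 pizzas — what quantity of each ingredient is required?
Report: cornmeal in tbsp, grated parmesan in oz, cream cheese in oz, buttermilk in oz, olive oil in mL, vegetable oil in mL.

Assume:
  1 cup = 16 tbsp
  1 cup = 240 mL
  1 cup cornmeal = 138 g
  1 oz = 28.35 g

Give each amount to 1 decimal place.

Scaling factor: 4/10 = 2/5 = 0.4.
cornmeal: 200 g × 2/5 ÷ 138 g/cup × 16 tbsp/cup ≈ 9.3 tbsp
grated parmesan: 1.5 oz × 2/5 = 0.6 oz
cream cheese: 175 g × 2/5 ÷ 28.35 g/oz ≈ 2.5 oz
buttermilk: 30 g × 2/5 ÷ 28.35 g/oz ≈ 0.4 oz
olive oil: (1 cup + 7 tbsp = 1.4375 cup) × 2/5 × 240 mL/cup = 138.0 mL
vegetable oil: (3 cup + 1 tbsp = 3.0625 cup) × 2/5 × 240 mL/cup = 294.0 mL

cornmeal: 9.3 tbsp; grated parmesan: 0.6 oz; cream cheese: 2.5 oz; buttermilk: 0.4 oz; olive oil: 138.0 mL; vegetable oil: 294.0 mL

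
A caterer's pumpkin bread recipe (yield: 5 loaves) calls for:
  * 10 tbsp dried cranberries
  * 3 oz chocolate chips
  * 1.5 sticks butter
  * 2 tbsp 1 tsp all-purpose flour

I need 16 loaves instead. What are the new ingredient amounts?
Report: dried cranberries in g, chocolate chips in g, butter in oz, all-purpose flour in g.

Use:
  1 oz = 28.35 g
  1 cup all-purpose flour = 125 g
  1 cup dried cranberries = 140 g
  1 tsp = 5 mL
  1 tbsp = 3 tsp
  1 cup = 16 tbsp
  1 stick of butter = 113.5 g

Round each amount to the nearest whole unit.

Scaling factor: 16/5 = 3.2.
dried cranberries: 10 tbsp × 16/5 ÷ 16 tbsp/cup × 140 g/cup = 280 g
chocolate chips: 3 oz × 16/5 × 28.35 g/oz ≈ 272 g
butter: 1.5 stick × 16/5 × 113.5 g/stick ÷ 28.35 g/oz ≈ 19 oz
all-purpose flour: (2 tbsp + 1 tsp = 7/3 tbsp) × 16/5 ÷ 16 tbsp/cup × 125 g/cup ≈ 58 g

dried cranberries: 280 g; chocolate chips: 272 g; butter: 19 oz; all-purpose flour: 58 g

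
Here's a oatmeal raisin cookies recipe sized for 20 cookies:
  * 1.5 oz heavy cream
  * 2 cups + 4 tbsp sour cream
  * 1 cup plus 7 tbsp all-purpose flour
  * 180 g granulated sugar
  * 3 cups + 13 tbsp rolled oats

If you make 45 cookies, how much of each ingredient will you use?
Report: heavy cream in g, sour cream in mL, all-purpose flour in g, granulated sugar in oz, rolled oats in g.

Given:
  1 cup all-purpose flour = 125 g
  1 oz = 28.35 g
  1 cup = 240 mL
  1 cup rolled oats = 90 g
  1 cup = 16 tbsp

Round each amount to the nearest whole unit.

Scaling factor: 45/20 = 9/4 = 2.25.
heavy cream: 1.5 oz × 9/4 × 28.35 g/oz ≈ 96 g
sour cream: (2 cup + 4 tbsp = 2.25 cup) × 9/4 × 240 mL/cup = 1215 mL
all-purpose flour: (1 cup + 7 tbsp = 1.4375 cup) × 9/4 × 125 g/cup ≈ 404 g
granulated sugar: 180 g × 9/4 ÷ 28.35 g/oz ≈ 14 oz
rolled oats: (3 cup + 13 tbsp = 3.8125 cup) × 9/4 × 90 g/cup ≈ 772 g

heavy cream: 96 g; sour cream: 1215 mL; all-purpose flour: 404 g; granulated sugar: 14 oz; rolled oats: 772 g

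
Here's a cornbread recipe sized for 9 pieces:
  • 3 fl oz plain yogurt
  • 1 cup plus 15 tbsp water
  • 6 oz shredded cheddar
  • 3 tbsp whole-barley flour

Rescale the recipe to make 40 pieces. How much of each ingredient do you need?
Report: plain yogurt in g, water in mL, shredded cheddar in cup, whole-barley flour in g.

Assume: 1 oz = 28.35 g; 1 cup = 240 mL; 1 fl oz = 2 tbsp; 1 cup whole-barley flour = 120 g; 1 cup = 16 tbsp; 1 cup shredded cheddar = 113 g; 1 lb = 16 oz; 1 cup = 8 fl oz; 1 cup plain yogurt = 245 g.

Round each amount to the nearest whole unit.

plain yogurt: 408 g; water: 2067 mL; shredded cheddar: 7 cup; whole-barley flour: 100 g

Scaling factor: 40/9.
plain yogurt: 3 fl oz × 40/9 ÷ 8 fl oz/cup × 245 g/cup ≈ 408 g
water: (1 cup + 15 tbsp = 1.9375 cup) × 40/9 × 240 mL/cup ≈ 2067 mL
shredded cheddar: 6 oz × 40/9 × 28.35 g/oz ÷ 113 g/cup ≈ 7 cup
whole-barley flour: 3 tbsp × 40/9 ÷ 16 tbsp/cup × 120 g/cup = 100 g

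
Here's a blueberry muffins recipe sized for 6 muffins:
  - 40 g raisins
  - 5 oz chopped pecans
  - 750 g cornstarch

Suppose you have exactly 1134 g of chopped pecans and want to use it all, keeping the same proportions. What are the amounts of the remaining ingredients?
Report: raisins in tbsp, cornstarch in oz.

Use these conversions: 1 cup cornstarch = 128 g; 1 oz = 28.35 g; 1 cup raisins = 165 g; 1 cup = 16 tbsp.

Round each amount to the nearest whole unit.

raisins: 31 tbsp; cornstarch: 212 oz

The original recipe has 141.75 g of chopped pecans, so the scaling factor is 1134 ÷ 141.75 = 8.
raisins: 40 g × 8 ÷ 165 g/cup × 16 tbsp/cup ≈ 31 tbsp
cornstarch: 750 g × 8 ÷ 28.35 g/oz ≈ 212 oz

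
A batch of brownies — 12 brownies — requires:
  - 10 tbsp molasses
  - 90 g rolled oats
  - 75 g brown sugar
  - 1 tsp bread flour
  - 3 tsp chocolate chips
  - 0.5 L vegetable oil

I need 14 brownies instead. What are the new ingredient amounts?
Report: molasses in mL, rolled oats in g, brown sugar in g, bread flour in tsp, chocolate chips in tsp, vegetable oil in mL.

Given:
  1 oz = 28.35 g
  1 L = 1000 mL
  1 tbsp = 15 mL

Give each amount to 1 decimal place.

Scaling factor: 14/12 = 7/6.
molasses: 10 tbsp × 7/6 × 15 mL/tbsp = 175.0 mL
rolled oats: 90 g × 7/6 = 105.0 g
brown sugar: 75 g × 7/6 = 87.5 g
bread flour: 1 tsp × 7/6 ≈ 1.2 tsp
chocolate chips: 3 tsp × 7/6 = 3.5 tsp
vegetable oil: 0.5 L × 7/6 × 1000 mL/L ≈ 583.3 mL

molasses: 175.0 mL; rolled oats: 105.0 g; brown sugar: 87.5 g; bread flour: 1.2 tsp; chocolate chips: 3.5 tsp; vegetable oil: 583.3 mL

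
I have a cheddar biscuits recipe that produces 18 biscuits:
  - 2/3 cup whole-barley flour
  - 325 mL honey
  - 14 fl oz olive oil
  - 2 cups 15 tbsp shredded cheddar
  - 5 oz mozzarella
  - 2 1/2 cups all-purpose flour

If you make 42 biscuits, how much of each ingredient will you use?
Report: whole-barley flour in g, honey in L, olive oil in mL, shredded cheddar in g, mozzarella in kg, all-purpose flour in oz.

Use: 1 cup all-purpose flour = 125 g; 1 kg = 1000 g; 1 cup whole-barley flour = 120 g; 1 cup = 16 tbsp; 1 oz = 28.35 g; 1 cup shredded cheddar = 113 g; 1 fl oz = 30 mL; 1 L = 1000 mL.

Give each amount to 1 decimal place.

whole-barley flour: 186.7 g; honey: 0.8 L; olive oil: 980.0 mL; shredded cheddar: 774.5 g; mozzarella: 0.3 kg; all-purpose flour: 25.7 oz

Scaling factor: 42/18 = 7/3.
whole-barley flour: 2/3 cup × 7/3 × 120 g/cup ≈ 186.7 g
honey: 325 mL × 7/3 ÷ 1000 mL/L ≈ 0.8 L
olive oil: 14 fl oz × 7/3 × 30 mL/fl oz = 980.0 mL
shredded cheddar: (2 cup + 15 tbsp = 2.9375 cup) × 7/3 × 113 g/cup ≈ 774.5 g
mozzarella: 5 oz × 7/3 × 28.35 g/oz ÷ 1000 g/kg ≈ 0.3 kg
all-purpose flour: 2.5 cup × 7/3 × 125 g/cup ÷ 28.35 g/oz ≈ 25.7 oz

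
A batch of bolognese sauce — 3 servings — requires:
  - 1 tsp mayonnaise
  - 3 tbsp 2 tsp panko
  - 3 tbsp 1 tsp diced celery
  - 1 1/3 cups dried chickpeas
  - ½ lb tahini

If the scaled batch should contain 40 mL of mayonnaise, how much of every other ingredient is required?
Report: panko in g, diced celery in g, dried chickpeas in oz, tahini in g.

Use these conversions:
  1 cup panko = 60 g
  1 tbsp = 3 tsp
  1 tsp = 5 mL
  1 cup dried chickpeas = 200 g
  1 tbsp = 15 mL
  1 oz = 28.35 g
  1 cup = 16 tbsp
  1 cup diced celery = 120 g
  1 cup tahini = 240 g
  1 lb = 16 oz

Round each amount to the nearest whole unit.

panko: 110 g; diced celery: 200 g; dried chickpeas: 75 oz; tahini: 1814 g

The original recipe has 5 mL of mayonnaise, so the scaling factor is 40 ÷ 5 = 8.
panko: (3 tbsp + 2 tsp = 11/3 tbsp) × 8 ÷ 16 tbsp/cup × 60 g/cup = 110 g
diced celery: (3 tbsp + 1 tsp = 10/3 tbsp) × 8 ÷ 16 tbsp/cup × 120 g/cup = 200 g
dried chickpeas: 4/3 cup × 8 × 200 g/cup ÷ 28.35 g/oz ≈ 75 oz
tahini: 0.5 lb × 8 × 16 oz/lb × 28.35 g/oz ≈ 1814 g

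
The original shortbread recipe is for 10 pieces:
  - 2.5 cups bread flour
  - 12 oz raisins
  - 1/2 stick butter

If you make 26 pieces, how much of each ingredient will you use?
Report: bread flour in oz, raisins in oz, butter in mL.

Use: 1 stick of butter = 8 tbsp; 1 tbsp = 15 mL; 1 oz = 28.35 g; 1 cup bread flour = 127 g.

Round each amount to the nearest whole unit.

Scaling factor: 26/10 = 13/5 = 2.6.
bread flour: 2.5 cup × 13/5 × 127 g/cup ÷ 28.35 g/oz ≈ 29 oz
raisins: 12 oz × 13/5 ≈ 31 oz
butter: 0.5 stick × 13/5 × 8 tbsp/stick × 15 mL/tbsp = 156 mL

bread flour: 29 oz; raisins: 31 oz; butter: 156 mL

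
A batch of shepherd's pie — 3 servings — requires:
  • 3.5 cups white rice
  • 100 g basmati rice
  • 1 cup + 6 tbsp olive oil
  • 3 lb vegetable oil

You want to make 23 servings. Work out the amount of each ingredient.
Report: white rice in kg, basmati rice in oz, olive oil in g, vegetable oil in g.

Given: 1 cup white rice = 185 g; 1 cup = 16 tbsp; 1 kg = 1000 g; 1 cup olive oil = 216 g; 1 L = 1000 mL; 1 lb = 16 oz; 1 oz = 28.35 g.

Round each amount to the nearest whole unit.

white rice: 5 kg; basmati rice: 27 oz; olive oil: 2277 g; vegetable oil: 10433 g

Scaling factor: 23/3.
white rice: 3.5 cup × 23/3 × 185 g/cup ÷ 1000 g/kg ≈ 5 kg
basmati rice: 100 g × 23/3 ÷ 28.35 g/oz ≈ 27 oz
olive oil: (1 cup + 6 tbsp = 1.375 cup) × 23/3 × 216 g/cup = 2277 g
vegetable oil: 3 lb × 23/3 × 16 oz/lb × 28.35 g/oz ≈ 10433 g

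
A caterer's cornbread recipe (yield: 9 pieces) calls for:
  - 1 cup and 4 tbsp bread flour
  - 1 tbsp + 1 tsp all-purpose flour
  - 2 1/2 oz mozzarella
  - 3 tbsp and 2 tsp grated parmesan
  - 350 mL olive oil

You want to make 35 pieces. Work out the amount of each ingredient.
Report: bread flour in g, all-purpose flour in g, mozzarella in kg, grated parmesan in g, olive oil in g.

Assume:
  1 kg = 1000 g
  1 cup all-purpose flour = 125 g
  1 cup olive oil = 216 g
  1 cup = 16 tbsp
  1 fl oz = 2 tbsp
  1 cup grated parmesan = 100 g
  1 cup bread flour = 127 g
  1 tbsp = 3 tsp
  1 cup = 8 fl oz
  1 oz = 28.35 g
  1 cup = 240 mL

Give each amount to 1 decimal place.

Scaling factor: 35/9.
bread flour: (1 cup + 4 tbsp = 1.25 cup) × 35/9 × 127 g/cup ≈ 617.4 g
all-purpose flour: (1 tbsp + 1 tsp = 4/3 tbsp) × 35/9 ÷ 16 tbsp/cup × 125 g/cup ≈ 40.5 g
mozzarella: 2.5 oz × 35/9 × 28.35 g/oz ÷ 1000 g/kg ≈ 0.3 kg
grated parmesan: (3 tbsp + 2 tsp = 11/3 tbsp) × 35/9 ÷ 16 tbsp/cup × 100 g/cup ≈ 89.1 g
olive oil: 350 mL × 35/9 ÷ 240 mL/cup × 216 g/cup = 1225.0 g

bread flour: 617.4 g; all-purpose flour: 40.5 g; mozzarella: 0.3 kg; grated parmesan: 89.1 g; olive oil: 1225.0 g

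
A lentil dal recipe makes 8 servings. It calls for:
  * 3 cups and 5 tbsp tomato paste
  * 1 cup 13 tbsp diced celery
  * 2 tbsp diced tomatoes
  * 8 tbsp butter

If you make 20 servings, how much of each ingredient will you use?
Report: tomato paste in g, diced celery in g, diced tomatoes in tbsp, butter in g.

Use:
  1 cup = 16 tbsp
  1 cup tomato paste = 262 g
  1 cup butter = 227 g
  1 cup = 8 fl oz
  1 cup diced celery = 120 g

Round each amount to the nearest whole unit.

Scaling factor: 20/8 = 5/2 = 2.5.
tomato paste: (3 cup + 5 tbsp = 3.3125 cup) × 5/2 × 262 g/cup ≈ 2170 g
diced celery: (1 cup + 13 tbsp = 1.8125 cup) × 5/2 × 120 g/cup ≈ 544 g
diced tomatoes: 2 tbsp × 5/2 = 5 tbsp
butter: 8 tbsp × 5/2 ÷ 16 tbsp/cup × 227 g/cup ≈ 284 g

tomato paste: 2170 g; diced celery: 544 g; diced tomatoes: 5 tbsp; butter: 284 g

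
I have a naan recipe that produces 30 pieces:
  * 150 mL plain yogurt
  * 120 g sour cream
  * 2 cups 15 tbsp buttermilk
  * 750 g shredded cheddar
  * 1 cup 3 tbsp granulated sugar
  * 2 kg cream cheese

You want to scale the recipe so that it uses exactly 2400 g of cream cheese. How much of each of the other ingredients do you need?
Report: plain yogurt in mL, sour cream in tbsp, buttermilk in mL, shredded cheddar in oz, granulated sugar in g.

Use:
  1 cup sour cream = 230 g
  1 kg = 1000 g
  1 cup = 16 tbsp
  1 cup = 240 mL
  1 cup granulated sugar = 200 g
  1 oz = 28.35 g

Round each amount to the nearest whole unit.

The original recipe has 2000 g of cream cheese, so the scaling factor is 2400 ÷ 2000 = 6/5 = 1.2.
plain yogurt: 150 mL × 6/5 = 180 mL
sour cream: 120 g × 6/5 ÷ 230 g/cup × 16 tbsp/cup ≈ 10 tbsp
buttermilk: (2 cup + 15 tbsp = 2.9375 cup) × 6/5 × 240 mL/cup = 846 mL
shredded cheddar: 750 g × 6/5 ÷ 28.35 g/oz ≈ 32 oz
granulated sugar: (1 cup + 3 tbsp = 1.1875 cup) × 6/5 × 200 g/cup = 285 g

plain yogurt: 180 mL; sour cream: 10 tbsp; buttermilk: 846 mL; shredded cheddar: 32 oz; granulated sugar: 285 g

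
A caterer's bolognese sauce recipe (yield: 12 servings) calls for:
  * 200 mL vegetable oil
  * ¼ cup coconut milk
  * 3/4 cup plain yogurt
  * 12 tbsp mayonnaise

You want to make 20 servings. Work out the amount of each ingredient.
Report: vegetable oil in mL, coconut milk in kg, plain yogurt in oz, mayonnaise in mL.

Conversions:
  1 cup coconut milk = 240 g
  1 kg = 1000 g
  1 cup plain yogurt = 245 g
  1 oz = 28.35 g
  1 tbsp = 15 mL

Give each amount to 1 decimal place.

vegetable oil: 333.3 mL; coconut milk: 0.1 kg; plain yogurt: 10.8 oz; mayonnaise: 300.0 mL

Scaling factor: 20/12 = 5/3.
vegetable oil: 200 mL × 5/3 ≈ 333.3 mL
coconut milk: 0.25 cup × 5/3 × 240 g/cup ÷ 1000 g/kg = 0.1 kg
plain yogurt: 0.75 cup × 5/3 × 245 g/cup ÷ 28.35 g/oz ≈ 10.8 oz
mayonnaise: 12 tbsp × 5/3 × 15 mL/tbsp = 300.0 mL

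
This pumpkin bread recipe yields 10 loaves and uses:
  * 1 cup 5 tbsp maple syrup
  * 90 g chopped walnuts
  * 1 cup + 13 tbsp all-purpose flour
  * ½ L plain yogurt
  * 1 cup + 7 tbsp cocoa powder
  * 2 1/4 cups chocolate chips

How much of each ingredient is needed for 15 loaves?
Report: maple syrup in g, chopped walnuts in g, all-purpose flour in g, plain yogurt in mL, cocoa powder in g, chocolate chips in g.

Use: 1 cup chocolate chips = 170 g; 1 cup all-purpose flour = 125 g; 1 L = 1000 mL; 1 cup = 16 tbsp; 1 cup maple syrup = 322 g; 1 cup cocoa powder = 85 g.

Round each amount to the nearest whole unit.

maple syrup: 634 g; chopped walnuts: 135 g; all-purpose flour: 340 g; plain yogurt: 750 mL; cocoa powder: 183 g; chocolate chips: 574 g

Scaling factor: 15/10 = 3/2 = 1.5.
maple syrup: (1 cup + 5 tbsp = 1.3125 cup) × 3/2 × 322 g/cup ≈ 634 g
chopped walnuts: 90 g × 3/2 = 135 g
all-purpose flour: (1 cup + 13 tbsp = 1.8125 cup) × 3/2 × 125 g/cup ≈ 340 g
plain yogurt: 0.5 L × 3/2 × 1000 mL/L = 750 mL
cocoa powder: (1 cup + 7 tbsp = 1.4375 cup) × 3/2 × 85 g/cup ≈ 183 g
chocolate chips: 2.25 cup × 3/2 × 170 g/cup ≈ 574 g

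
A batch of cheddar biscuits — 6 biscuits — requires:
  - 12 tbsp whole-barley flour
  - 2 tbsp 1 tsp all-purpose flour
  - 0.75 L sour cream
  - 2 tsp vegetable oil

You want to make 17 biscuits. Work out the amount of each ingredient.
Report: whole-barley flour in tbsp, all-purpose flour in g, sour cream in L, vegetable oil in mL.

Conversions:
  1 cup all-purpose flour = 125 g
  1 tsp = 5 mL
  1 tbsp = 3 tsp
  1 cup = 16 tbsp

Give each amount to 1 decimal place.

whole-barley flour: 34.0 tbsp; all-purpose flour: 51.6 g; sour cream: 2.1 L; vegetable oil: 28.3 mL

Scaling factor: 17/6.
whole-barley flour: 12 tbsp × 17/6 = 34.0 tbsp
all-purpose flour: (2 tbsp + 1 tsp = 7/3 tbsp) × 17/6 ÷ 16 tbsp/cup × 125 g/cup ≈ 51.6 g
sour cream: 0.75 L × 17/6 ≈ 2.1 L
vegetable oil: 2 tsp × 17/6 × 5 mL/tsp ≈ 28.3 mL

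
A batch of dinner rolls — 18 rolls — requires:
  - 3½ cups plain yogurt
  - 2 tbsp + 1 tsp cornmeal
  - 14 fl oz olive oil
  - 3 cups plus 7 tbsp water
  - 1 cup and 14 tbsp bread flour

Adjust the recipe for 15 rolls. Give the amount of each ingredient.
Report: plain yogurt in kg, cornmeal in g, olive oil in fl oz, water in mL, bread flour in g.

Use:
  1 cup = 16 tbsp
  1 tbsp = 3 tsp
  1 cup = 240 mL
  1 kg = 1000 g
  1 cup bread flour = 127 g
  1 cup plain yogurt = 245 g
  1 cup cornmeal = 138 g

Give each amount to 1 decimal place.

plain yogurt: 0.7 kg; cornmeal: 16.8 g; olive oil: 11.7 fl oz; water: 687.5 mL; bread flour: 198.4 g

Scaling factor: 15/18 = 5/6.
plain yogurt: 3.5 cup × 5/6 × 245 g/cup ÷ 1000 g/kg ≈ 0.7 kg
cornmeal: (2 tbsp + 1 tsp = 7/3 tbsp) × 5/6 ÷ 16 tbsp/cup × 138 g/cup ≈ 16.8 g
olive oil: 14 fl oz × 5/6 ≈ 11.7 fl oz
water: (3 cup + 7 tbsp = 3.4375 cup) × 5/6 × 240 mL/cup = 687.5 mL
bread flour: (1 cup + 14 tbsp = 1.875 cup) × 5/6 × 127 g/cup ≈ 198.4 g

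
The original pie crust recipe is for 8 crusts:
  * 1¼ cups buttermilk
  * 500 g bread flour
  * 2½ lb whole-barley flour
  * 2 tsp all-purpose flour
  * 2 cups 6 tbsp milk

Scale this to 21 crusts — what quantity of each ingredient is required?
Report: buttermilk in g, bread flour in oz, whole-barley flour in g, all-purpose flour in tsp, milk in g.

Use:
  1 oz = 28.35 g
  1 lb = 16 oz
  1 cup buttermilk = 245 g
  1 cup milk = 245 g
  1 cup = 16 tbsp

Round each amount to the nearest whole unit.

buttermilk: 804 g; bread flour: 46 oz; whole-barley flour: 2977 g; all-purpose flour: 5 tsp; milk: 1527 g

Scaling factor: 21/8 = 2.625.
buttermilk: 1.25 cup × 21/8 × 245 g/cup ≈ 804 g
bread flour: 500 g × 21/8 ÷ 28.35 g/oz ≈ 46 oz
whole-barley flour: 2.5 lb × 21/8 × 16 oz/lb × 28.35 g/oz ≈ 2977 g
all-purpose flour: 2 tsp × 21/8 ≈ 5 tsp
milk: (2 cup + 6 tbsp = 2.375 cup) × 21/8 × 245 g/cup ≈ 1527 g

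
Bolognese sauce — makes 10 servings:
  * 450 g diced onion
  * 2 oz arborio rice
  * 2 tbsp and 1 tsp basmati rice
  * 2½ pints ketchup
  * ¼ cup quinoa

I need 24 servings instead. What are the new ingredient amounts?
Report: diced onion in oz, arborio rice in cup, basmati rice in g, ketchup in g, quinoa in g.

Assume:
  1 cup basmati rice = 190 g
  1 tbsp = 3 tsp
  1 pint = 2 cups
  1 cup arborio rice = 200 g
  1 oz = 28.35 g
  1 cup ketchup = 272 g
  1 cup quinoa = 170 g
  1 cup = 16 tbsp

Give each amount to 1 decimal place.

diced onion: 38.1 oz; arborio rice: 0.7 cup; basmati rice: 66.5 g; ketchup: 3264.0 g; quinoa: 102.0 g

Scaling factor: 24/10 = 12/5 = 2.4.
diced onion: 450 g × 12/5 ÷ 28.35 g/oz ≈ 38.1 oz
arborio rice: 2 oz × 12/5 × 28.35 g/oz ÷ 200 g/cup ≈ 0.7 cup
basmati rice: (2 tbsp + 1 tsp = 7/3 tbsp) × 12/5 ÷ 16 tbsp/cup × 190 g/cup = 66.5 g
ketchup: 2.5 pint × 12/5 × 2 cup/pint × 272 g/cup = 3264.0 g
quinoa: 0.25 cup × 12/5 × 170 g/cup = 102.0 g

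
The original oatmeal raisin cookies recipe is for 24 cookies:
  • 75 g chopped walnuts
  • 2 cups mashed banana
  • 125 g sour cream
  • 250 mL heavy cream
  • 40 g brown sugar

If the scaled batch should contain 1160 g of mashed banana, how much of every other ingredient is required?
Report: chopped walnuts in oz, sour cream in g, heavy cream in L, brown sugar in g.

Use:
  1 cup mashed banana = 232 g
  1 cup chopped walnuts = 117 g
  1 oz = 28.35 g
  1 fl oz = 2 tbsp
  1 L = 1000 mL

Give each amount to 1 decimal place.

The original recipe has 464 g of mashed banana, so the scaling factor is 1160 ÷ 464 = 5/2 = 2.5.
chopped walnuts: 75 g × 5/2 ÷ 28.35 g/oz ≈ 6.6 oz
sour cream: 125 g × 5/2 = 312.5 g
heavy cream: 250 mL × 5/2 ÷ 1000 mL/L ≈ 0.6 L
brown sugar: 40 g × 5/2 = 100.0 g

chopped walnuts: 6.6 oz; sour cream: 312.5 g; heavy cream: 0.6 L; brown sugar: 100.0 g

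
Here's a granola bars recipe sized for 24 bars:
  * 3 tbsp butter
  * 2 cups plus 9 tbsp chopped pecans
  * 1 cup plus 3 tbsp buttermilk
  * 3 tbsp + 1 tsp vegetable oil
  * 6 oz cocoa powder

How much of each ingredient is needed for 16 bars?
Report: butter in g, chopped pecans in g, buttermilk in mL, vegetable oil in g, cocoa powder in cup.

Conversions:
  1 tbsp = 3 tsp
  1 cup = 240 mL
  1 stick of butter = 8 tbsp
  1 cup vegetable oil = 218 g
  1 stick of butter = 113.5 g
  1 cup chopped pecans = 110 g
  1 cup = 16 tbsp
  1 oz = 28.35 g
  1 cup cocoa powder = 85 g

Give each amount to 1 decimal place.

Scaling factor: 16/24 = 2/3.
butter: 3 tbsp × 2/3 ÷ 8 tbsp/stick × 113.5 g/stick ≈ 28.4 g
chopped pecans: (2 cup + 9 tbsp = 2.5625 cup) × 2/3 × 110 g/cup ≈ 187.9 g
buttermilk: (1 cup + 3 tbsp = 1.1875 cup) × 2/3 × 240 mL/cup = 190.0 mL
vegetable oil: (3 tbsp + 1 tsp = 10/3 tbsp) × 2/3 ÷ 16 tbsp/cup × 218 g/cup ≈ 30.3 g
cocoa powder: 6 oz × 2/3 × 28.35 g/oz ÷ 85 g/cup ≈ 1.3 cup

butter: 28.4 g; chopped pecans: 187.9 g; buttermilk: 190.0 mL; vegetable oil: 30.3 g; cocoa powder: 1.3 cup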